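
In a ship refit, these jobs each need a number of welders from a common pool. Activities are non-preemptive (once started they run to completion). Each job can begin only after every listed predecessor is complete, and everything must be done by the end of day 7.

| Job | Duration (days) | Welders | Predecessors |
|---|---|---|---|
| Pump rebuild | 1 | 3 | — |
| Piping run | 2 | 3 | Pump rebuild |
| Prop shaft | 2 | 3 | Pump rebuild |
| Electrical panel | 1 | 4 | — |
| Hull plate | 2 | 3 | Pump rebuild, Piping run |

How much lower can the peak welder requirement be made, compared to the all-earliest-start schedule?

1

Early-start peak: d1:7  d2:6  d3:6  d4:3  d5:3  d6:0  d7:0 ⇒ 7.
Leveled (Pump rebuild@1, Piping run@2, Prop shaft@2, Electrical panel@4, Hull plate@5): d1:3  d2:6  d3:6  d4:4  d5:3  d6:3  d7:0 ⇒ 6.
Reduction 7 − 6 = 1.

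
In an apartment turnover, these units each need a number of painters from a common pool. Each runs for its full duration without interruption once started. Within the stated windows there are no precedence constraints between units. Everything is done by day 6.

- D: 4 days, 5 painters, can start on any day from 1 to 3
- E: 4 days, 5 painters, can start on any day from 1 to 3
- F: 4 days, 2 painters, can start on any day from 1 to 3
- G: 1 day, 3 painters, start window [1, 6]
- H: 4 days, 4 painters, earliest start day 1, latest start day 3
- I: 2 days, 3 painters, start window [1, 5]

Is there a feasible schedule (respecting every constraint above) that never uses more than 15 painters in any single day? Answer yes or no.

no

The minimum achievable peak is 16; 15 < 16, so no feasible schedule stays within the cap.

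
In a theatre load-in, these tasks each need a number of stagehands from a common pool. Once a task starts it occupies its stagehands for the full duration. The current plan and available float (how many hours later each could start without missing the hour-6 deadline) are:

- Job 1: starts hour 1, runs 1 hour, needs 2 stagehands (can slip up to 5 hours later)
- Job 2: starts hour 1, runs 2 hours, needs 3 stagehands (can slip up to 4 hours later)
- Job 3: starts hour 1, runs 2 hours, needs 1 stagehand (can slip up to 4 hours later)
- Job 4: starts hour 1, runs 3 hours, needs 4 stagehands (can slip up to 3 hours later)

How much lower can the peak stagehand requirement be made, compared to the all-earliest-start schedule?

Early-start peak: h1:10  h2:8  h3:4  h4:0  h5:0  h6:0 ⇒ 10.
Leveled (Job 1@1, Job 2@2, Job 3@1, Job 4@4): h1:3  h2:4  h3:3  h4:4  h5:4  h6:4 ⇒ 4.
Reduction 10 − 4 = 6.

6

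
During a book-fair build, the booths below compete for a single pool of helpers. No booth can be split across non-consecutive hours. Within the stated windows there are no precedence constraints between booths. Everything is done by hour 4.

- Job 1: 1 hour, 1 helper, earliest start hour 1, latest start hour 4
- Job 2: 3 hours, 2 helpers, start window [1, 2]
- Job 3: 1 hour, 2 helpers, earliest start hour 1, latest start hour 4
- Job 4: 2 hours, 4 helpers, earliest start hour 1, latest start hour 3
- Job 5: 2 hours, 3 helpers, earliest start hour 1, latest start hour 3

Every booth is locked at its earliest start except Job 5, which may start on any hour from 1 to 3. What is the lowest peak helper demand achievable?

Job 5@1: h1:12  h2:9  h3:2  h4:0 → peak 12
Job 5@2: h1:9  h2:9  h3:5  h4:0 → peak 9
Job 5@3: h1:9  h2:6  h3:5  h4:3 → peak 9
Best is Job 5@2, peak 9.

9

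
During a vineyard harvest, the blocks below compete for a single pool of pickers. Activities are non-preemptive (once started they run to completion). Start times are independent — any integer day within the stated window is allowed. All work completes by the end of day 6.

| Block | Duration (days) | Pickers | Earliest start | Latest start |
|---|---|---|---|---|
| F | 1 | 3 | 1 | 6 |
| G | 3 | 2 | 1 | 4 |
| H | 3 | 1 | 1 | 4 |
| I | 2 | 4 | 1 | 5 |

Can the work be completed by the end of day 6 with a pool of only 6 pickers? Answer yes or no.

Schedule F@1, G@2, H@1, I@5: d1:4  d2:3  d3:3  d4:2  d5:4  d6:4 — peak 4 ≤ 6.

yes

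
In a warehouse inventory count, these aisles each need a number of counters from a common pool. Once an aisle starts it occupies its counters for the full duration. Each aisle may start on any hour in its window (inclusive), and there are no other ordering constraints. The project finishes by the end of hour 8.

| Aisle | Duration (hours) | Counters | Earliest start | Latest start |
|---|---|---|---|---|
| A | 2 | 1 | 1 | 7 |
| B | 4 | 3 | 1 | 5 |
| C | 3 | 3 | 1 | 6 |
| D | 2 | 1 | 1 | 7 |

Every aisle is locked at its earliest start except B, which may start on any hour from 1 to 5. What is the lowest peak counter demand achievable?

5

B@1: h1:8  h2:8  h3:6  h4:3  h5:0  h6:0  h7:0  h8:0 → peak 8
B@2: h1:5  h2:8  h3:6  h4:3  h5:3  h6:0  h7:0  h8:0 → peak 8
B@3: h1:5  h2:5  h3:6  h4:3  h5:3  h6:3  h7:0  h8:0 → peak 6
B@4: h1:5  h2:5  h3:3  h4:3  h5:3  h6:3  h7:3  h8:0 → peak 5
B@5: h1:5  h2:5  h3:3  h4:0  h5:3  h6:3  h7:3  h8:3 → peak 5
Best is B@4, peak 5.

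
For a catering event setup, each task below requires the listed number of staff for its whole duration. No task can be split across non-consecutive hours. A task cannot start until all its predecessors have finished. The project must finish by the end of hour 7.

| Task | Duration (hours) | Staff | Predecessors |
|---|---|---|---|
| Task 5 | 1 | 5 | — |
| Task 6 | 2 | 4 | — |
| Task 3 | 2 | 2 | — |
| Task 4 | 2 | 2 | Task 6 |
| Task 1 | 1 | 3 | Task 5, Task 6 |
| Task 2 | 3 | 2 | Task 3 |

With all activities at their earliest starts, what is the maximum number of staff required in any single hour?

11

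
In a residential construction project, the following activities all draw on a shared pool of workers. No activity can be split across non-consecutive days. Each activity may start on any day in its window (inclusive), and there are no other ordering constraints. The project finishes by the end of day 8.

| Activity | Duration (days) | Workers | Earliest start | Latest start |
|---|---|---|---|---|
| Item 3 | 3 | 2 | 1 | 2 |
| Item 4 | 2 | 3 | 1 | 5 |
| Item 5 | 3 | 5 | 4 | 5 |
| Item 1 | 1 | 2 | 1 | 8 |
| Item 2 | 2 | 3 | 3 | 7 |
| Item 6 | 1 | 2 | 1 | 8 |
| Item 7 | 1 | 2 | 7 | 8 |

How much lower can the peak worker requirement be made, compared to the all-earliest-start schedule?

Early-start peak: d1:9  d2:5  d3:5  d4:8  d5:5  d6:5  d7:2  d8:0 ⇒ 9.
Leveled (Item 3@1, Item 4@1, Item 5@4, Item 1@3, Item 2@7, Item 6@7, Item 7@8): d1:5  d2:5  d3:4  d4:5  d5:5  d6:5  d7:5  d8:5 ⇒ 5.
Reduction 9 − 5 = 4.

4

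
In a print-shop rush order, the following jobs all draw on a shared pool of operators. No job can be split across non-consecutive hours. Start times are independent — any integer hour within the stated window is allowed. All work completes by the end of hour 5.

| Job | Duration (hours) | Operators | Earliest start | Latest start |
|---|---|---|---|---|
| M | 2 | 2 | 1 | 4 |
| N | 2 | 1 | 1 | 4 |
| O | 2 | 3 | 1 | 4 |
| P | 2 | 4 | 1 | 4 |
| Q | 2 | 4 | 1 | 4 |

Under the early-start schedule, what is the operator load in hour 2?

At early start, hour 2 has: M, N, O, P, Q.
Demand: 2 + 1 + 3 + 4 + 4 = 14.

14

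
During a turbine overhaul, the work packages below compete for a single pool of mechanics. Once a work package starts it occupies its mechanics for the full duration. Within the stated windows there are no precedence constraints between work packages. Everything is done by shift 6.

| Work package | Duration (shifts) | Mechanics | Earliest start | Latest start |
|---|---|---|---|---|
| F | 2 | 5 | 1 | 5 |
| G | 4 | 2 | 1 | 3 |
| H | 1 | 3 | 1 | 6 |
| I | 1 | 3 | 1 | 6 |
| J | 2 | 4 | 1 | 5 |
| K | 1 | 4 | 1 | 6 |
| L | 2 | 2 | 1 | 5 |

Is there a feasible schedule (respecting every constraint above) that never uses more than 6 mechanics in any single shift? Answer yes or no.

Total mechanic-shifts = 40; over 6 shifts the average is 40/6 > 6, so some shift must exceed 6.

no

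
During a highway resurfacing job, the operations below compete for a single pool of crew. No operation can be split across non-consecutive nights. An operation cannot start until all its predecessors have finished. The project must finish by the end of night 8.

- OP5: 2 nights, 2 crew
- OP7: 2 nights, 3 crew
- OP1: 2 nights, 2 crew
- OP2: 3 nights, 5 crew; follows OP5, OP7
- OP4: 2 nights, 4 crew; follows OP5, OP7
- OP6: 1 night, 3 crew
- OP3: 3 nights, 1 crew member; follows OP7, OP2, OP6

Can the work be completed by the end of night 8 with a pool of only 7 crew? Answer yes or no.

no

The minimum achievable peak is 8; 7 < 8, so no feasible schedule stays within the cap.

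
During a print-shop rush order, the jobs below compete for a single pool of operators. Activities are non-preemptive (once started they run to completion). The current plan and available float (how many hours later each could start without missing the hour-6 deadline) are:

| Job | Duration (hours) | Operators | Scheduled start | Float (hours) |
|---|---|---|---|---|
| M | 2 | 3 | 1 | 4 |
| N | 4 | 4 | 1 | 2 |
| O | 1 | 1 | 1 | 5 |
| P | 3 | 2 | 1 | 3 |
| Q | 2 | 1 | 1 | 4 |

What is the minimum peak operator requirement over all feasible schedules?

Early-start (M@1, N@1, O@1, P@1, Q@1) gives peak 11: h1:11  h2:10  h3:6  h4:4  h5:0  h6:0.
Shift N→3, Q→4.
Schedule M@1, N@3, O@1, P@1, Q@4: h1:6  h2:5  h3:6  h4:5  h5:5  h6:4 — peak 6.
Total operator-hours = 31 over 6 hours ⇒ peak ≥ ⌈31/6⌉ = 6, so 6 is optimal.

6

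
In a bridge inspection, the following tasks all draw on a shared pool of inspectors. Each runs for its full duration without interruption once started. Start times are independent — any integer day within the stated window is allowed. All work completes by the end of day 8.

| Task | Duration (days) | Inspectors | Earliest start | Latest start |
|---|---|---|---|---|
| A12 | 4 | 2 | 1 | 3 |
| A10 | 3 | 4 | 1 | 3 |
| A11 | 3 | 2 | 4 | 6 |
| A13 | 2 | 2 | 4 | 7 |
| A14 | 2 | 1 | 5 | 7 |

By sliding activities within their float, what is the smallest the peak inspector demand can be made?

6

Schedule A12@1, A10@1, A11@4, A13@4, A14@5: d1:6  d2:6  d3:6  d4:6  d5:5  d6:3  d7:0  d8:0 — peak 6.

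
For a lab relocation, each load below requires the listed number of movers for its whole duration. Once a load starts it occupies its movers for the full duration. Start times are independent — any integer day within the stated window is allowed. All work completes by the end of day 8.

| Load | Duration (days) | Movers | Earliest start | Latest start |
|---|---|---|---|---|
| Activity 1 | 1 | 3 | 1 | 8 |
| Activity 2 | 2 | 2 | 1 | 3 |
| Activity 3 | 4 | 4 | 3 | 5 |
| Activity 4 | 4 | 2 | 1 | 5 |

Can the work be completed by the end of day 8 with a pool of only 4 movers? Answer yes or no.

The minimum achievable peak is 5; 4 < 5, so no feasible schedule stays within the cap.

no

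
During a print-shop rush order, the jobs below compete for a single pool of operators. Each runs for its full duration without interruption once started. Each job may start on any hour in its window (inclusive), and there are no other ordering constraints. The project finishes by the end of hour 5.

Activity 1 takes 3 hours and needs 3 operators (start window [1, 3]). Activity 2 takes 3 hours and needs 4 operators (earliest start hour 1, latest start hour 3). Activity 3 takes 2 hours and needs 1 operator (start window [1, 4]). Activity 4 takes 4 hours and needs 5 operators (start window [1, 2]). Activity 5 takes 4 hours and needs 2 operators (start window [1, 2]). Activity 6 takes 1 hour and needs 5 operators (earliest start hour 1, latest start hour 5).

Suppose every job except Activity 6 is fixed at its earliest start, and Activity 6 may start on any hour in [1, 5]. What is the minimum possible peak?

15

Activity 6@1: h1:20  h2:15  h3:14  h4:7  h5:0 → peak 20
Activity 6@2: h1:15  h2:20  h3:14  h4:7  h5:0 → peak 20
Activity 6@3: h1:15  h2:15  h3:19  h4:7  h5:0 → peak 19
Activity 6@4: h1:15  h2:15  h3:14  h4:12  h5:0 → peak 15
Activity 6@5: h1:15  h2:15  h3:14  h4:7  h5:5 → peak 15
Best is Activity 6@4, peak 15.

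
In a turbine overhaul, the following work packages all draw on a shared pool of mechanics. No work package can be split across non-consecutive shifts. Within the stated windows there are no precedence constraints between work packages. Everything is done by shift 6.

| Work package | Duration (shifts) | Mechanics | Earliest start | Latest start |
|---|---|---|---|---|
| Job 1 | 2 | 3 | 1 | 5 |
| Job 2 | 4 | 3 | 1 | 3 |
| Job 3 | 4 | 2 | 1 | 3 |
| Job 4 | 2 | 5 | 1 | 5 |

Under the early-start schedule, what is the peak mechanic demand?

Early-start schedule: Job 1@1, Job 2@1, Job 3@1, Job 4@1.
Load per shift: shift 1: 13, shift 2: 13, shift 3: 5, shift 4: 5, shift 5: 0, shift 6: 0.
Peak is 13.

13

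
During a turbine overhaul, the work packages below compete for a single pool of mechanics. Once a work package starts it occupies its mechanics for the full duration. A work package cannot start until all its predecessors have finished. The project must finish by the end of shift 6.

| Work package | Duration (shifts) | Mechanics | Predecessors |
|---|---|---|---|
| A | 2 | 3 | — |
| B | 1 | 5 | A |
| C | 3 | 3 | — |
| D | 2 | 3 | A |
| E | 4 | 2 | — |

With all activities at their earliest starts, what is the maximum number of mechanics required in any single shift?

Early-start schedule: A@1, B@3, C@1, D@3, E@1.
Load per shift: shift 1: 8, shift 2: 8, shift 3: 13, shift 4: 5, shift 5: 0, shift 6: 0.
Peak is 13.

13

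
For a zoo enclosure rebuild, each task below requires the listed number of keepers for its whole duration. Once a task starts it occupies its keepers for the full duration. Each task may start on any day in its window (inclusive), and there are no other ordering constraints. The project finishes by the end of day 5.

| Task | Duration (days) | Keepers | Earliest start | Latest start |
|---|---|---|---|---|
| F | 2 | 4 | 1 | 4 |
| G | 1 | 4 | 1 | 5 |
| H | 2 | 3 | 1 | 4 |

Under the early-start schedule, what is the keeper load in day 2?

7

At early start, day 2 has: F, H.
Demand: 4 + 3 = 7.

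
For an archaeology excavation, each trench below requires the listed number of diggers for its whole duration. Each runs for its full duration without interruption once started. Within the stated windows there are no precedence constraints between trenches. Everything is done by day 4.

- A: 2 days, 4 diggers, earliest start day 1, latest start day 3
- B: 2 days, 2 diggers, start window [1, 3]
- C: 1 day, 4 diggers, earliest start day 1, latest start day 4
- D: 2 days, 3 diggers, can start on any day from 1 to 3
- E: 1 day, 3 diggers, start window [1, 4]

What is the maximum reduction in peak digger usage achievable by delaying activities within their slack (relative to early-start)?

9

Early-start peak: d1:16  d2:9  d3:0  d4:0 ⇒ 16.
Leveled (A@1, B@1, C@3, D@3, E@4): d1:6  d2:6  d3:7  d4:6 ⇒ 7.
Reduction 16 − 7 = 9.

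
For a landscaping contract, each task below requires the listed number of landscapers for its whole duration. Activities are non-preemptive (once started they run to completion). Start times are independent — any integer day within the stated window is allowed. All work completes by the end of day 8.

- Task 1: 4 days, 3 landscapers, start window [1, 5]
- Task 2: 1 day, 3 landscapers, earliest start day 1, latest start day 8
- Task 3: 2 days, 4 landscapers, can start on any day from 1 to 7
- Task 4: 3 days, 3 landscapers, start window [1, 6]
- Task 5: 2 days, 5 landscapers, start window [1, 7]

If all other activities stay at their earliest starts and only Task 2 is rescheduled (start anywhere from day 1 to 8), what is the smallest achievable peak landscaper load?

15

Task 2@1: d1:18  d2:15  d3:6  d4:3  d5:0  d6:0  d7:0  d8:0 → peak 18
Task 2@2: d1:15  d2:18  d3:6  d4:3  d5:0  d6:0  d7:0  d8:0 → peak 18
Task 2@3: d1:15  d2:15  d3:9  d4:3  d5:0  d6:0  d7:0  d8:0 → peak 15
Task 2@4: d1:15  d2:15  d3:6  d4:6  d5:0  d6:0  d7:0  d8:0 → peak 15
Task 2@5: d1:15  d2:15  d3:6  d4:3  d5:3  d6:0  d7:0  d8:0 → peak 15
Task 2@6: d1:15  d2:15  d3:6  d4:3  d5:0  d6:3  d7:0  d8:0 → peak 15
Task 2@7: d1:15  d2:15  d3:6  d4:3  d5:0  d6:0  d7:3  d8:0 → peak 15
Task 2@8: d1:15  d2:15  d3:6  d4:3  d5:0  d6:0  d7:0  d8:3 → peak 15
Best is Task 2@3, peak 15.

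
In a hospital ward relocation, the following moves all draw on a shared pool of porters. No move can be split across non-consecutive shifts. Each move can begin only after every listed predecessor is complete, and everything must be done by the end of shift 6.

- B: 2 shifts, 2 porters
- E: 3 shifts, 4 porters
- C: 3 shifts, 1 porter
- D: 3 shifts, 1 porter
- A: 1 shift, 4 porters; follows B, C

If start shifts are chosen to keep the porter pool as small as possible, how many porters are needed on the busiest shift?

5

Early-start (B@1, E@1, C@1, D@1, A@4) gives peak 8: s1:8  s2:8  s3:6  s4:4  s5:0  s6:0.
Shift E→3, D→4, A→6.
Schedule B@1, E@3, C@1, D@4, A@6: s1:3  s2:3  s3:5  s4:5  s5:5  s6:5 — peak 5.
Total porter-shifts = 26 over 6 shifts ⇒ peak ≥ ⌈26/6⌉ = 5, so 5 is optimal.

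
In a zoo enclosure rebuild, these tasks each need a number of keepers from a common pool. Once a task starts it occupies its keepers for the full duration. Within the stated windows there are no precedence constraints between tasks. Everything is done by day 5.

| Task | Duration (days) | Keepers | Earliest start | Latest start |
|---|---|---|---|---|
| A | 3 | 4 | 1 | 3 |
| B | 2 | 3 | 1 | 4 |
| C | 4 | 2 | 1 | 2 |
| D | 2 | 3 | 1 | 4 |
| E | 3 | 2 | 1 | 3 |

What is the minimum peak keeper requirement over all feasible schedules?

Early-start (A@1, B@1, C@1, D@1, E@1) gives peak 14: d1:14  d2:14  d3:8  d4:2  d5:0.
Shift B→4, D→4.
Schedule A@1, B@4, C@1, D@4, E@1: d1:8  d2:8  d3:8  d4:8  d5:6 — peak 8.
Total keeper-days = 38 over 5 days ⇒ peak ≥ ⌈38/5⌉ = 8, so 8 is optimal.

8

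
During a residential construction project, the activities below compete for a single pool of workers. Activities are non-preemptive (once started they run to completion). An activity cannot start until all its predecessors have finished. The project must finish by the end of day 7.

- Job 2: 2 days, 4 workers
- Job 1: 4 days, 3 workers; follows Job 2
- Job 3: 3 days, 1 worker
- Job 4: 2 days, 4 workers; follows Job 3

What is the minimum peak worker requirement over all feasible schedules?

7

Schedule Job 2@1, Job 1@3, Job 3@1, Job 4@4: d1:5  d2:5  d3:4  d4:7  d5:7  d6:3  d7:0 — peak 7.
No arrangement of the 18 feasible schedules does better.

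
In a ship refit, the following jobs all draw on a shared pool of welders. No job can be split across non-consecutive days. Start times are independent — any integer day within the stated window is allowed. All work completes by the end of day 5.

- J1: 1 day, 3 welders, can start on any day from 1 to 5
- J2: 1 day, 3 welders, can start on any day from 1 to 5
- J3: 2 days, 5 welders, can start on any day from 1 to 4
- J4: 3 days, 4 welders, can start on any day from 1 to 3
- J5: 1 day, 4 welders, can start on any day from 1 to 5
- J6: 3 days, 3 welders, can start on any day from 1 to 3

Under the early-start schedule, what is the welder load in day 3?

7

At early start, day 3 has: J4, J6.
Demand: 4 + 3 = 7.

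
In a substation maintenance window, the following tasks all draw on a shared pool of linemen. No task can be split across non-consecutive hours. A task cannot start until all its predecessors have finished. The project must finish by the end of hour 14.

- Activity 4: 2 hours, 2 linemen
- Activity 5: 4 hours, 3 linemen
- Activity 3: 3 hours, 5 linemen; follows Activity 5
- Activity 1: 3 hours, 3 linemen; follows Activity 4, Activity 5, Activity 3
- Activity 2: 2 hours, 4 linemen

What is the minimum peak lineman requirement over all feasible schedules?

5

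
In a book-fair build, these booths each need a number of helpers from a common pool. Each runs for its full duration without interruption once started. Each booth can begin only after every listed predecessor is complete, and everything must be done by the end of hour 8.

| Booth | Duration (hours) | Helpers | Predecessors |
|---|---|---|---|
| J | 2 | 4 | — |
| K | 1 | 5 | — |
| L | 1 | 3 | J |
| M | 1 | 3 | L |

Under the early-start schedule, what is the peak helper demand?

Early-start schedule: J@1, K@1, L@3, M@4.
Load per hour: hour 1: 9, hour 2: 4, hour 3: 3, hour 4: 3, hour 5: 0, hour 6: 0, hour 7: 0, hour 8: 0.
Peak is 9.

9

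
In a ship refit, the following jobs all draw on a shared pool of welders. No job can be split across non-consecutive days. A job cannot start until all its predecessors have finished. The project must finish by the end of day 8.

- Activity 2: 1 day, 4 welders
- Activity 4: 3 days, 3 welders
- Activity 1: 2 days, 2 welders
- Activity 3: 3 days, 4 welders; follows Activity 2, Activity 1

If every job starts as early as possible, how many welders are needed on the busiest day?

9

Early-start schedule: Activity 2@1, Activity 4@1, Activity 1@1, Activity 3@3.
Load per day: day 1: 9, day 2: 5, day 3: 7, day 4: 4, day 5: 4, day 6: 0, day 7: 0, day 8: 0.
Peak is 9.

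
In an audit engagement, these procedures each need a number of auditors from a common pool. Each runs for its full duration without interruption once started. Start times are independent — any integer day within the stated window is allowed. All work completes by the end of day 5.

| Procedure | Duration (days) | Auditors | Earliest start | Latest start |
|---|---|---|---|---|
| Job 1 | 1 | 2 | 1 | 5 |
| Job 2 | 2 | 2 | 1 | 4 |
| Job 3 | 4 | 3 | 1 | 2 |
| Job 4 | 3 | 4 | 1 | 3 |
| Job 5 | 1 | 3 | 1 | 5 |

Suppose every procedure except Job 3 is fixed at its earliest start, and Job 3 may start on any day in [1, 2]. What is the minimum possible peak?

11

Job 3@1: d1:14  d2:9  d3:7  d4:3  d5:0 → peak 14
Job 3@2: d1:11  d2:9  d3:7  d4:3  d5:3 → peak 11
Best is Job 3@2, peak 11.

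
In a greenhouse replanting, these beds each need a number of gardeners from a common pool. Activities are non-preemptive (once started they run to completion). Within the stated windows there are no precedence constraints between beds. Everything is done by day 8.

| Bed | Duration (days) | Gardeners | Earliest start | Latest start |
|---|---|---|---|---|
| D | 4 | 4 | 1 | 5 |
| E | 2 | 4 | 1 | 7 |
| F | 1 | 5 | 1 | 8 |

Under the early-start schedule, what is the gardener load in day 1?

13

At early start, day 1 has: D, E, F.
Demand: 4 + 4 + 5 = 13.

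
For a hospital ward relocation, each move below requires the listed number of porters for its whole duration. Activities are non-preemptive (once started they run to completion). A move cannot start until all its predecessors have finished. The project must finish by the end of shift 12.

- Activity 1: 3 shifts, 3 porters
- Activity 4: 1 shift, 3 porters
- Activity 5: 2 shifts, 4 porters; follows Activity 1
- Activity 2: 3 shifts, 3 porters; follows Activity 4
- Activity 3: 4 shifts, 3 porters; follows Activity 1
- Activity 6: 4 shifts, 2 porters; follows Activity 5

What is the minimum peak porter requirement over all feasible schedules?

6

Early-start (Activity 1@1, Activity 4@1, Activity 5@4, Activity 2@2, Activity 3@4, Activity 6@6) gives peak 10: s1:6  s2:6  s3:6  s4:10  s5:7  s6:5  s7:5  s8:2  s9:2  s10:0  s11:0  s12:0.
Shift Activity 2→6, Activity 3→6, Activity 6→9.
Schedule Activity 1@1, Activity 4@1, Activity 5@4, Activity 2@6, Activity 3@6, Activity 6@9: s1:6  s2:3  s3:3  s4:4  s5:4  s6:6  s7:6  s8:6  s9:5  s10:2  s11:2  s12:2 — peak 6.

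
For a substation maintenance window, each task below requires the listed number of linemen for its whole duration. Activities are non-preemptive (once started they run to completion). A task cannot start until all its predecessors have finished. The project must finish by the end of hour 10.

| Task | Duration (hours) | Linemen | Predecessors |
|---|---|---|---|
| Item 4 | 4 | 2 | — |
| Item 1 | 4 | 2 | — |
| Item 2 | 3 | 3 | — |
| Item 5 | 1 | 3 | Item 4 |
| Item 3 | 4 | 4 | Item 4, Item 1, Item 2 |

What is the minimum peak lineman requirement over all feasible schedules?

7

Schedule Item 4@1, Item 1@1, Item 2@1, Item 5@5, Item 3@5: h1:7  h2:7  h3:7  h4:4  h5:7  h6:4  h7:4  h8:4  h9:0  h10:0 — peak 7.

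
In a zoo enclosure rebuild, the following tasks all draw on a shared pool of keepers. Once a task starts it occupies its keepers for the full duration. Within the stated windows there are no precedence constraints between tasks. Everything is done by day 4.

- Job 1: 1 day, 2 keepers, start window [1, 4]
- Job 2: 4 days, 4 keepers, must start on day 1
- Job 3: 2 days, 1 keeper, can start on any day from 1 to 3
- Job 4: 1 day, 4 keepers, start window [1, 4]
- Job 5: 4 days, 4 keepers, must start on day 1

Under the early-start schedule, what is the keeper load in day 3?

At early start, day 3 has: Job 2, Job 5.
Demand: 4 + 4 = 8.

8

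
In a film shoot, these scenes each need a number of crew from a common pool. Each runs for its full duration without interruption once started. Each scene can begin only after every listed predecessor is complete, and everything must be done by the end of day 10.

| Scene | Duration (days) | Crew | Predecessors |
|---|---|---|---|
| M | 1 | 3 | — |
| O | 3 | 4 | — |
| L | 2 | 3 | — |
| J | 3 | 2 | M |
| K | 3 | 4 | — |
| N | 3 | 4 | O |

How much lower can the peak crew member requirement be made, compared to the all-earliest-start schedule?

Early-start peak: d1:14  d2:13  d3:10  d4:6  d5:4  d6:4  d7:0  d8:0  d9:0  d10:0 ⇒ 14.
Leveled (M@1, O@1, L@2, J@4, K@4, N@7): d1:7  d2:7  d3:7  d4:6  d5:6  d6:6  d7:4  d8:4  d9:4  d10:0 ⇒ 7.
Reduction 14 − 7 = 7.

7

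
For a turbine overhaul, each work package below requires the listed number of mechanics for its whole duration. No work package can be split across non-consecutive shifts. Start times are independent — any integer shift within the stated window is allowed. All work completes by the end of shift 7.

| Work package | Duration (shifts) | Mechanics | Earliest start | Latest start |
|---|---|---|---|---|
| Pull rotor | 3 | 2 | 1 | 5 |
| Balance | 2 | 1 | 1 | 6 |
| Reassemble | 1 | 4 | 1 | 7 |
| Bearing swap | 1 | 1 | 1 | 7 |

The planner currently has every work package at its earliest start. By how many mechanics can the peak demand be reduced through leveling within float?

Early-start peak: s1:8  s2:3  s3:2  s4:0  s5:0  s6:0  s7:0 ⇒ 8.
Leveled (Pull rotor@1, Balance@1, Reassemble@4, Bearing swap@1): s1:4  s2:3  s3:2  s4:4  s5:0  s6:0  s7:0 ⇒ 4.
Reduction 8 − 4 = 4.

4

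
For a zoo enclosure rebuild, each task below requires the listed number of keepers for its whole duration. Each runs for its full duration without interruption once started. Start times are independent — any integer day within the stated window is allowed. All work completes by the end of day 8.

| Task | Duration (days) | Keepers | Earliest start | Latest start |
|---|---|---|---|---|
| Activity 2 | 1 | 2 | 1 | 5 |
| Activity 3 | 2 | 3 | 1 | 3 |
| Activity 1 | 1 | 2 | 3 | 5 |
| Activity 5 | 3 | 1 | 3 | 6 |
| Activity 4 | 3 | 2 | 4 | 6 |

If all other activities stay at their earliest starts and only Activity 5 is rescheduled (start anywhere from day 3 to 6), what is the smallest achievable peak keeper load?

Activity 5@3: d1:5  d2:3  d3:3  d4:3  d5:3  d6:2  d7:0  d8:0 → peak 5
Activity 5@4: d1:5  d2:3  d3:2  d4:3  d5:3  d6:3  d7:0  d8:0 → peak 5
Activity 5@5: d1:5  d2:3  d3:2  d4:2  d5:3  d6:3  d7:1  d8:0 → peak 5
Activity 5@6: d1:5  d2:3  d3:2  d4:2  d5:2  d6:3  d7:1  d8:1 → peak 5
Best is Activity 5@3, peak 5.

5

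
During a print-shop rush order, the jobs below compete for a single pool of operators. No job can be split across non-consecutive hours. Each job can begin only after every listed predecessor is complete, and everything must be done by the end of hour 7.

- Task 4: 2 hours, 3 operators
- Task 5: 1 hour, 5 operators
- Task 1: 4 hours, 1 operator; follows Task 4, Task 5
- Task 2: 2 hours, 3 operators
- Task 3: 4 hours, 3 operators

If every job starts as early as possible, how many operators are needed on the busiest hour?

Early-start schedule: Task 4@1, Task 5@1, Task 1@3, Task 2@1, Task 3@1.
Load per hour: hour 1: 14, hour 2: 9, hour 3: 4, hour 4: 4, hour 5: 1, hour 6: 1, hour 7: 0.
Peak is 14.

14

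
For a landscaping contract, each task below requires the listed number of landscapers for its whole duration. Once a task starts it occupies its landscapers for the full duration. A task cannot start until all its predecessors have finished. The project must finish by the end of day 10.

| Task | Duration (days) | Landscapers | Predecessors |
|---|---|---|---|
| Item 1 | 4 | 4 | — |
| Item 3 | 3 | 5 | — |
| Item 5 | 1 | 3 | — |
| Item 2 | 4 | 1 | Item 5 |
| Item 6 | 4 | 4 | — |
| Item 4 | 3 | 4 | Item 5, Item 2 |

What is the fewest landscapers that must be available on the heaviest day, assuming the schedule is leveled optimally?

Early-start (Item 1@1, Item 3@1, Item 5@1, Item 2@2, Item 6@1, Item 4@6) gives peak 16: d1:16  d2:14  d3:14  d4:9  d5:1  d6:4  d7:4  d8:4  d9:0  d10:0.
Shift Item 1→4, Item 6→6, Item 4→8.
Schedule Item 1@4, Item 3@1, Item 5@1, Item 2@2, Item 6@6, Item 4@8: d1:8  d2:6  d3:6  d4:5  d5:5  d6:8  d7:8  d8:8  d9:8  d10:4 — peak 8.

8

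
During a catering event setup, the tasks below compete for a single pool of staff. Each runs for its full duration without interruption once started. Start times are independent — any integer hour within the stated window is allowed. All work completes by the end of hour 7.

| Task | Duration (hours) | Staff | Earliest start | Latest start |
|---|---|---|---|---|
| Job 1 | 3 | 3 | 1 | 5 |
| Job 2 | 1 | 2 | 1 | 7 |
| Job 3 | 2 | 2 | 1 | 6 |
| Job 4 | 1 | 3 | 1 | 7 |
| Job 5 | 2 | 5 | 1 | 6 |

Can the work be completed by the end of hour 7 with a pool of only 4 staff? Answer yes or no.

The minimum achievable peak is 5; 4 < 5, so no feasible schedule stays within the cap.

no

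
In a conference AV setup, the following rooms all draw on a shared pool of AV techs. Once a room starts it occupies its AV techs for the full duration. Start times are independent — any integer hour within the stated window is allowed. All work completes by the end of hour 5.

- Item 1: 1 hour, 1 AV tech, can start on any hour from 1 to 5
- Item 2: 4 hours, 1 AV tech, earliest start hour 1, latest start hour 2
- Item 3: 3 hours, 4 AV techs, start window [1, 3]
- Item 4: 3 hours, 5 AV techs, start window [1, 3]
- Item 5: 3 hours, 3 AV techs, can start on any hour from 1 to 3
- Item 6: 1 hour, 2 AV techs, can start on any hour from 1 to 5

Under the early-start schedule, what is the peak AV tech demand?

16

Early-start schedule: Item 1@1, Item 2@1, Item 3@1, Item 4@1, Item 5@1, Item 6@1.
Load per hour: hour 1: 16, hour 2: 13, hour 3: 13, hour 4: 1, hour 5: 0.
Peak is 16.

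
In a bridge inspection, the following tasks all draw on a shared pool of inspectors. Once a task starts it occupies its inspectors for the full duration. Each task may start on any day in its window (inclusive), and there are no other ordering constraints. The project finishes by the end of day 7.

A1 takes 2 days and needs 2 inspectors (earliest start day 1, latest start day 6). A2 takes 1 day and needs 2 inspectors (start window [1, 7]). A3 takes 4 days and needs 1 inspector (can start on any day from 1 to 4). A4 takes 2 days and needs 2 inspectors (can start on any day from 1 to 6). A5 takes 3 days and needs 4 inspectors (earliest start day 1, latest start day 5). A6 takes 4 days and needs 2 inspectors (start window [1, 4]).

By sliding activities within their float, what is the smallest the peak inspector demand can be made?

6

Early-start (A1@1, A2@1, A3@1, A4@1, A5@1, A6@1) gives peak 13: d1:13  d2:11  d3:7  d4:3  d5:0  d6:0  d7:0.
Shift A4→2, A5→5, A6→3.
Schedule A1@1, A2@1, A3@1, A4@2, A5@5, A6@3: d1:5  d2:5  d3:5  d4:3  d5:6  d6:6  d7:4 — peak 6.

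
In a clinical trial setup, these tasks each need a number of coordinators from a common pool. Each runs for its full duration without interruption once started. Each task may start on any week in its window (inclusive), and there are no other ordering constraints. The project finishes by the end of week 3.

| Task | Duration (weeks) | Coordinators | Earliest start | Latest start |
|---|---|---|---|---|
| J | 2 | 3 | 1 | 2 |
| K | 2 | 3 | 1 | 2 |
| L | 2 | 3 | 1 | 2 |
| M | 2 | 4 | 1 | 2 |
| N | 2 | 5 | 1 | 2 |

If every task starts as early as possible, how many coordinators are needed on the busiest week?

18

Early-start schedule: J@1, K@1, L@1, M@1, N@1.
Load per week: week 1: 18, week 2: 18, week 3: 0.
Peak is 18.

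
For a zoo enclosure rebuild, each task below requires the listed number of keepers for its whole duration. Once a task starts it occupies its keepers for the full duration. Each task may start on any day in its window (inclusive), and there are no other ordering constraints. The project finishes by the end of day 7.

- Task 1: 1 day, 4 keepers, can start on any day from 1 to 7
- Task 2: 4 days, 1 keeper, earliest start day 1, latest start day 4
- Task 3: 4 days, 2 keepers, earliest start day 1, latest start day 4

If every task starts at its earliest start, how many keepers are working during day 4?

3

At early start, day 4 has: Task 2, Task 3.
Demand: 1 + 2 = 3.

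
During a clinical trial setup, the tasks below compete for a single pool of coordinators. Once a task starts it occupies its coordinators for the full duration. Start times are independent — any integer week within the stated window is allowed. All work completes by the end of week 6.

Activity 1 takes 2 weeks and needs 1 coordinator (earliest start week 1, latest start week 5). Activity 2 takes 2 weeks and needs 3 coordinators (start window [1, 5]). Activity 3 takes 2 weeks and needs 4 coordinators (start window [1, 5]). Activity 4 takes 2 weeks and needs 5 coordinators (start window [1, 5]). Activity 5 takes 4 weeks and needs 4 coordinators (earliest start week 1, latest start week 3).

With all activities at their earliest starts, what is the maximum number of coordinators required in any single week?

Early-start schedule: Activity 1@1, Activity 2@1, Activity 3@1, Activity 4@1, Activity 5@1.
Load per week: week 1: 17, week 2: 17, week 3: 4, week 4: 4, week 5: 0, week 6: 0.
Peak is 17.

17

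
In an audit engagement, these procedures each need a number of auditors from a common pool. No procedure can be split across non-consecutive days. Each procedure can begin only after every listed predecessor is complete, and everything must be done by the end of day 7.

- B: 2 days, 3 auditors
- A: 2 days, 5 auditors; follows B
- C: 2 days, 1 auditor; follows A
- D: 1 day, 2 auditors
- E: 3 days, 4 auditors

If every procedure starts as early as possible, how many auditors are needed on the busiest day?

9

Early-start schedule: B@1, A@3, C@5, D@1, E@1.
Load per day: day 1: 9, day 2: 7, day 3: 9, day 4: 5, day 5: 1, day 6: 1, day 7: 0.
Peak is 9.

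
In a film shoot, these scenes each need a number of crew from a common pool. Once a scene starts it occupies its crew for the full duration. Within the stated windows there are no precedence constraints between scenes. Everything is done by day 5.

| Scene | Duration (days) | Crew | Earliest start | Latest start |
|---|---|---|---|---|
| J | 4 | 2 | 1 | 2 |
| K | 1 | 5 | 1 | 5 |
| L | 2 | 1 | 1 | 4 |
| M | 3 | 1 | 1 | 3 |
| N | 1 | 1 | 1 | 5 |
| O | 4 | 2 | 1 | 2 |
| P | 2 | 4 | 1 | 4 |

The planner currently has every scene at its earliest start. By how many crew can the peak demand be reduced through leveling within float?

Early-start peak: d1:16  d2:10  d3:5  d4:4  d5:0 ⇒ 16.
Leveled (J@1, K@1, L@2, M@1, N@2, O@2, P@4): d1:8  d2:7  d3:6  d4:8  d5:6 ⇒ 8.
Reduction 16 − 8 = 8.

8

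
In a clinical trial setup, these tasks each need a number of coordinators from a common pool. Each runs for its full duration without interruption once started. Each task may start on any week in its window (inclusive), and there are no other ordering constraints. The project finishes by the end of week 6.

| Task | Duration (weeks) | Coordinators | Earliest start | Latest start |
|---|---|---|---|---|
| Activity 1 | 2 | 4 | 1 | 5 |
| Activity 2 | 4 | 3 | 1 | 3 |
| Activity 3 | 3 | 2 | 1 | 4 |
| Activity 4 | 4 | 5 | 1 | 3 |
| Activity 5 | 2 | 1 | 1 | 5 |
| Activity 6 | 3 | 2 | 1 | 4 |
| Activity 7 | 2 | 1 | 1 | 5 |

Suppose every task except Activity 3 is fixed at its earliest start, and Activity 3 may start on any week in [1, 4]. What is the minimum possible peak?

16

Activity 3@1: w1:18  w2:18  w3:12  w4:8  w5:0  w6:0 → peak 18
Activity 3@2: w1:16  w2:18  w3:12  w4:10  w5:0  w6:0 → peak 18
Activity 3@3: w1:16  w2:16  w3:12  w4:10  w5:2  w6:0 → peak 16
Activity 3@4: w1:16  w2:16  w3:10  w4:10  w5:2  w6:2 → peak 16
Best is Activity 3@3, peak 16.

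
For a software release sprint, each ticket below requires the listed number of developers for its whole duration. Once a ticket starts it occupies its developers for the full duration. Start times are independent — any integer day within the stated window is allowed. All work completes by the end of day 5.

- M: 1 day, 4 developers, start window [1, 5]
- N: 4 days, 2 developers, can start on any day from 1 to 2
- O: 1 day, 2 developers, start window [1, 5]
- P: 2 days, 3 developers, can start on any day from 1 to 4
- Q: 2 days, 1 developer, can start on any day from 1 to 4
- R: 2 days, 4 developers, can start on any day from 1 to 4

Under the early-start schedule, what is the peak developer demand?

16

Early-start schedule: M@1, N@1, O@1, P@1, Q@1, R@1.
Load per day: day 1: 16, day 2: 10, day 3: 2, day 4: 2, day 5: 0.
Peak is 16.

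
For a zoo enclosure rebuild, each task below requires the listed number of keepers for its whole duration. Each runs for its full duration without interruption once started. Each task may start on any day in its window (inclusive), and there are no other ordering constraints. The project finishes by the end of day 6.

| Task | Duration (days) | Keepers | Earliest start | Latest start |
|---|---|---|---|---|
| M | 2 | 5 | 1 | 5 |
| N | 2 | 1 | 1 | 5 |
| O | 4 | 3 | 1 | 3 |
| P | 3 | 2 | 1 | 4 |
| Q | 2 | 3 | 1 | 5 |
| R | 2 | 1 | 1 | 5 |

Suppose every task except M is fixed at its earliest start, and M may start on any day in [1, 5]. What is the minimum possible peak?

M@1: d1:15  d2:15  d3:5  d4:3  d5:0  d6:0 → peak 15
M@2: d1:10  d2:15  d3:10  d4:3  d5:0  d6:0 → peak 15
M@3: d1:10  d2:10  d3:10  d4:8  d5:0  d6:0 → peak 10
M@4: d1:10  d2:10  d3:5  d4:8  d5:5  d6:0 → peak 10
M@5: d1:10  d2:10  d3:5  d4:3  d5:5  d6:5 → peak 10
Best is M@3, peak 10.

10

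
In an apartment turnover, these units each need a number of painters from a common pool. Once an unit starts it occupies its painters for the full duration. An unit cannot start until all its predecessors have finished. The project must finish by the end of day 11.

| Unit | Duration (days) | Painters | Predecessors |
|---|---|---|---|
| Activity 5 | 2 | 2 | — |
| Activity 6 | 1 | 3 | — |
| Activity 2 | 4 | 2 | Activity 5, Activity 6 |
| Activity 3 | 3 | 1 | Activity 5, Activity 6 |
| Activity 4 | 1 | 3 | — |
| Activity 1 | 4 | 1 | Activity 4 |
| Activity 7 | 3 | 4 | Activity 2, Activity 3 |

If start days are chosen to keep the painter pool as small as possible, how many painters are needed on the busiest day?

4

Early-start (Activity 5@1, Activity 6@1, Activity 2@3, Activity 3@3, Activity 4@1, Activity 1@2, Activity 7@7) gives peak 8: d1:8  d2:3  d3:4  d4:4  d5:4  d6:2  d7:4  d8:4  d9:4  d10:0  d11:0.
Shift Activity 6→3, Activity 2→5, Activity 3→4, Activity 4→4, Activity 1→5, Activity 7→9.
Schedule Activity 5@1, Activity 6@3, Activity 2@5, Activity 3@4, Activity 4@4, Activity 1@5, Activity 7@9: d1:2  d2:2  d3:3  d4:4  d5:4  d6:4  d7:3  d8:3  d9:4  d10:4  d11:4 — peak 4.
Total painter-days = 37 over 11 days ⇒ peak ≥ ⌈37/11⌉ = 4, so 4 is optimal.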